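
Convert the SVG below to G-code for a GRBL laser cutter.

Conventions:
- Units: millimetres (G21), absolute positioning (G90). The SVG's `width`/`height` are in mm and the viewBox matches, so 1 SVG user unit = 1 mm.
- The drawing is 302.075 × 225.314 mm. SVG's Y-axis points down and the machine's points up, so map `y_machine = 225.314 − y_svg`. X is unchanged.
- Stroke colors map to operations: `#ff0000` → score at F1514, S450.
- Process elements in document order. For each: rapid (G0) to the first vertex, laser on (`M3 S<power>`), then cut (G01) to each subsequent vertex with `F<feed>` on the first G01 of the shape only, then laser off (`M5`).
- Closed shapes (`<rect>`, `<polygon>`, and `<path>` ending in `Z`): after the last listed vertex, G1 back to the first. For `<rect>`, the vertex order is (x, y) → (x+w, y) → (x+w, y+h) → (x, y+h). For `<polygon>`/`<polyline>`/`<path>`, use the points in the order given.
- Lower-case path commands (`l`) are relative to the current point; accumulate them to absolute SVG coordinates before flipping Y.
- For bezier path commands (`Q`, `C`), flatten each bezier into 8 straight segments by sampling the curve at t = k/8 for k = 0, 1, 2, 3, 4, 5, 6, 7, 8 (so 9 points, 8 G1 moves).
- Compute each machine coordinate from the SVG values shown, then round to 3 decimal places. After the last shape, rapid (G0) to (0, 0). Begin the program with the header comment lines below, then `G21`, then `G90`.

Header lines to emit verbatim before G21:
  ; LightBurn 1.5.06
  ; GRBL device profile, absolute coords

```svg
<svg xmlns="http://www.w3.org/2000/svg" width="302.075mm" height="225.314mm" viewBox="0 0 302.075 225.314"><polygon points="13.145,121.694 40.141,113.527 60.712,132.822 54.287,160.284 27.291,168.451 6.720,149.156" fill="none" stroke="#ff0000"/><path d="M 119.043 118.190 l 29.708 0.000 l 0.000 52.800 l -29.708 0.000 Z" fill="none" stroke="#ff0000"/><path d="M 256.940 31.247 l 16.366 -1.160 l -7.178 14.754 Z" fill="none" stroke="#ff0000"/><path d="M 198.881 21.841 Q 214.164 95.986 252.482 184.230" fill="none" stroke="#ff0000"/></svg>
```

; LightBurn 1.5.06
; GRBL device profile, absolute coords
G21
G90
G0 X13.145 Y103.620
M3 S450
G01 X40.141 Y111.787 F1514
G01 X60.712 Y92.492
G01 X54.287 Y65.030
G01 X27.291 Y56.863
G01 X6.720 Y76.158
G01 X13.145 Y103.620
M5
G0 X119.043 Y107.124
M3 S450
G01 X148.751 Y107.124 F1514
G01 X148.751 Y54.324
G01 X119.043 Y54.324
G01 X119.043 Y107.124
M5
G0 X256.940 Y194.067
M3 S450
G01 X273.306 Y195.227 F1514
G01 X266.128 Y180.473
G01 X256.940 Y194.067
M5
G0 X198.881 Y203.473
M3 S450
G01 X203.062 Y184.716 F1514
G01 X207.962 Y165.519
G01 X213.583 Y145.882
G01 X219.923 Y125.803
G01 X226.983 Y105.284
G01 X234.763 Y84.325
G01 X243.262 Y62.925
G01 X252.482 Y41.084
M5
G0 X0.000 Y0.000

viewBox `0 0 302.075 225.314` with mm width/height → 1 unit = 1 mm. Flip: y_m = 225.314 − y_svg.

**Shape 1** — `<polygon>` regular polygon, stroke `#ff0000` → score (S450, F1514). Machine vertices: (13.145,103.620) → (40.141,111.787) → (60.712,92.492) → (54.287,65.030) → (27.291,56.863) → (6.720,76.158) → (13.145,103.620). Closed: final G1 returns to the first vertex.

**Shape 2** — `<path>` rectangle, stroke `#ff0000` → score (S450, F1514). Machine vertices: (119.043,107.124) → (148.751,107.124) → (148.751,54.324) → (119.043,54.324) → (119.043,107.124). Closed: final G1 returns to the first vertex.

**Shape 3** — `<path>` regular polygon, stroke `#ff0000` → score (S450, F1514). Machine vertices: (256.940,194.067) → (273.306,195.227) → (266.128,180.473) → (256.940,194.067). Closed: final G1 returns to the first vertex.

**Shape 4** — `<path>` quadratic bezier, stroke `#ff0000` → score (S450, F1514). Control points (SVG): P0=(198.881,21.841), P1=(214.164,95.986), P2=(252.482,184.230); sampled at t=k/8. Machine vertices: (198.881,203.473) → (203.062,184.716) → (207.962,165.519) → (213.583,145.882) → (219.923,125.803) → (226.983,105.284) → (234.763,84.325) → (243.262,62.925) → (252.482,41.084). Open path.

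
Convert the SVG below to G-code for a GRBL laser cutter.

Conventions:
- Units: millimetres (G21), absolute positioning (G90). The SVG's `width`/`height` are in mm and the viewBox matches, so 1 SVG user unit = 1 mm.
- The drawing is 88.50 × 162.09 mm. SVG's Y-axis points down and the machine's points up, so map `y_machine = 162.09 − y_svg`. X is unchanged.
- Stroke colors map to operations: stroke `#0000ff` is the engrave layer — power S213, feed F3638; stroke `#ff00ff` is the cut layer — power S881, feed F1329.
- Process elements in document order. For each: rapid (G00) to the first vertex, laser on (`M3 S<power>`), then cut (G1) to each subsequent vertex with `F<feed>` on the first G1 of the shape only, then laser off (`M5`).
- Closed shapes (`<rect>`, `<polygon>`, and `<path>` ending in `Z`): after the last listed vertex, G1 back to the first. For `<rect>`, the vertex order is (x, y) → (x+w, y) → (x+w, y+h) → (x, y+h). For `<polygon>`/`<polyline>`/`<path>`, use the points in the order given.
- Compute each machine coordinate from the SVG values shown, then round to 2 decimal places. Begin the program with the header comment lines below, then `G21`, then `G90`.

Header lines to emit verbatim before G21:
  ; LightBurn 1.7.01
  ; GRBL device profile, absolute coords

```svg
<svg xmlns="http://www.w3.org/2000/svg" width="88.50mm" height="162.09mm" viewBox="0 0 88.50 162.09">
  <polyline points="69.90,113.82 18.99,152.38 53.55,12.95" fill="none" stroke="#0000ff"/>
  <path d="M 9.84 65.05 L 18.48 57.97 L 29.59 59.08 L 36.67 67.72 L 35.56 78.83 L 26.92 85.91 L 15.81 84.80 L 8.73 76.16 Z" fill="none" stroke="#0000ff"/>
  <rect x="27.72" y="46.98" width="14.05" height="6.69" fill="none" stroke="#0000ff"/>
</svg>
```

Since the viewBox matches the mm dimensions, user units are millimetres directly. The only transform is the Y-flip y_m = 162.09 − y_svg.

Shape 1 is a open polyline drawn with `<polyline>`. Its stroke #0000ff means engrave at S213, F3638. After flipping Y the toolpath is (69.90,48.27) → (18.99,9.71) → (53.55,149.14).

Shape 2 is a regular polygon drawn with `<path>`. Its stroke #0000ff means engrave at S213, F3638. After flipping Y the toolpath is (9.84,97.04) → (18.48,104.12) → (29.59,103.01) → (36.67,94.37) → (35.56,83.26) → (26.92,76.18) → (15.81,77.29) → (8.73,85.93) → (9.84,97.04), returning to the start.

Shape 3 is a rectangle drawn with `<rect>`. Its stroke #0000ff means engrave at S213, F3638. After flipping Y the toolpath is (27.72,115.11) → (41.77,115.11) → (41.77,108.42) → (27.72,108.42) → (27.72,115.11), returning to the start.

; LightBurn 1.7.01
; GRBL device profile, absolute coords
G21
G90
G00 X69.90 Y48.27
M3 S213
G1 X18.99 Y9.71 F3638
G1 X53.55 Y149.14
M5
G00 X9.84 Y97.04
M3 S213
G1 X18.48 Y104.12 F3638
G1 X29.59 Y103.01
G1 X36.67 Y94.37
G1 X35.56 Y83.26
G1 X26.92 Y76.18
G1 X15.81 Y77.29
G1 X8.73 Y85.93
G1 X9.84 Y97.04
M5
G00 X27.72 Y115.11
M3 S213
G1 X41.77 Y115.11 F3638
G1 X41.77 Y108.42
G1 X27.72 Y108.42
G1 X27.72 Y115.11
M5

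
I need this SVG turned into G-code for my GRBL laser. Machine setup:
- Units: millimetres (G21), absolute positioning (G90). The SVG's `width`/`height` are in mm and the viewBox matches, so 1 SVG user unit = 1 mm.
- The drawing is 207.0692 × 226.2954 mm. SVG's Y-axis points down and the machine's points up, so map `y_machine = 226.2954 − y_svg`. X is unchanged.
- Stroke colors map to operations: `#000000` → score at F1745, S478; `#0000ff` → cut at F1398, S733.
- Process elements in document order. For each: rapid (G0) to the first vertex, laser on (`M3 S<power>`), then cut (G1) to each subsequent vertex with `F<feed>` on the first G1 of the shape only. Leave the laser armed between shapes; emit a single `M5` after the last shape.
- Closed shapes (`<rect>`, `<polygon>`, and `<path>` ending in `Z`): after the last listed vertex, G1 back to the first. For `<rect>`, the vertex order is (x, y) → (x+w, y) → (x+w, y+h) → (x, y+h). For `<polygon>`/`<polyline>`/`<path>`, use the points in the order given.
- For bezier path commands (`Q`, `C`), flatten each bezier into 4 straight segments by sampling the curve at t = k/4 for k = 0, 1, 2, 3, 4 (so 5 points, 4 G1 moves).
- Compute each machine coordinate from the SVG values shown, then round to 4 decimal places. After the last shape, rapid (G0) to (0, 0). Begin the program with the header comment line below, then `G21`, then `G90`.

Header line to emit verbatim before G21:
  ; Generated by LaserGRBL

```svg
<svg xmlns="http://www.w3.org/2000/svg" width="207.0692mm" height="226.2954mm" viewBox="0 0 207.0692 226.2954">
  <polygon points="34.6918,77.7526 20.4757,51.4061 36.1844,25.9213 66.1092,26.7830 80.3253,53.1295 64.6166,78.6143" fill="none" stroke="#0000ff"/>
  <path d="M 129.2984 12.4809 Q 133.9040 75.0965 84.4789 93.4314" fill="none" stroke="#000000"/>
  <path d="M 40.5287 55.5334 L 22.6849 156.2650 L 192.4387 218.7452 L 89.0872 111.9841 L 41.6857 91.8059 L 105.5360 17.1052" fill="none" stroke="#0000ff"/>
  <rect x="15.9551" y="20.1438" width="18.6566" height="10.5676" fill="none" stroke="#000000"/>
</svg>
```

viewBox `0 0 207.0692 226.2954` with mm width/height → 1 unit = 1 mm. Flip: y_m = 226.2954 − y_svg.

**Shape 1** — `<polygon>` regular polygon, stroke `#0000ff` → cut (S733, F1398). Machine vertices: (34.6918,148.5428) → (20.4757,174.8893) → (36.1844,200.3741) → (66.1092,199.5124) → (80.3253,173.1659) → (64.6166,147.6811) → (34.6918,148.5428). Closed: final G1 returns to the first vertex.

**Shape 2** — `<path>` quadratic bezier, stroke `#000000` → score (S478, F1745). Control points (SVG): P0=(129.2984,12.4809), P1=(133.9040,75.0965), P2=(84.4789,93.4314); sampled at t=k/4. Machine vertices: (129.2984,213.8145) → (128.2243,185.2742) → (120.3963,162.2691) → (105.8145,144.7990) → (84.4789,132.8640). Open path.

**Shape 3** — `<path>` open polyline, stroke `#0000ff` → cut (S733, F1398). Machine vertices: (40.5287,170.7620) → (22.6849,70.0304) → (192.4387,7.5502) → (89.0872,114.3113) → (41.6857,134.4895) → (105.5360,209.1902). Open path.

**Shape 4** — `<rect>` rectangle, stroke `#000000` → score (S478, F1745). Machine vertices: (15.9551,206.1516) → (34.6117,206.1516) → (34.6117,195.5840) → (15.9551,195.5840) → (15.9551,206.1516). Closed: final G1 returns to the first vertex.

; Generated by LaserGRBL
G21
G90
G0 X34.6918 Y148.5428
M3 S733
G1 X20.4757 Y174.8893 F1398
G1 X36.1844 Y200.3741
G1 X66.1092 Y199.5124
G1 X80.3253 Y173.1659
G1 X64.6166 Y147.6811
G1 X34.6918 Y148.5428
G0 X129.2984 Y213.8145
M3 S478
G1 X128.2243 Y185.2742 F1745
G1 X120.3963 Y162.2691
G1 X105.8145 Y144.7990
G1 X84.4789 Y132.8640
G0 X40.5287 Y170.7620
M3 S733
G1 X22.6849 Y70.0304 F1398
G1 X192.4387 Y7.5502
G1 X89.0872 Y114.3113
G1 X41.6857 Y134.4895
G1 X105.5360 Y209.1902
G0 X15.9551 Y206.1516
M3 S478
G1 X34.6117 Y206.1516 F1745
G1 X34.6117 Y195.5840
G1 X15.9551 Y195.5840
G1 X15.9551 Y206.1516
M5
G0 X0.0000 Y0.0000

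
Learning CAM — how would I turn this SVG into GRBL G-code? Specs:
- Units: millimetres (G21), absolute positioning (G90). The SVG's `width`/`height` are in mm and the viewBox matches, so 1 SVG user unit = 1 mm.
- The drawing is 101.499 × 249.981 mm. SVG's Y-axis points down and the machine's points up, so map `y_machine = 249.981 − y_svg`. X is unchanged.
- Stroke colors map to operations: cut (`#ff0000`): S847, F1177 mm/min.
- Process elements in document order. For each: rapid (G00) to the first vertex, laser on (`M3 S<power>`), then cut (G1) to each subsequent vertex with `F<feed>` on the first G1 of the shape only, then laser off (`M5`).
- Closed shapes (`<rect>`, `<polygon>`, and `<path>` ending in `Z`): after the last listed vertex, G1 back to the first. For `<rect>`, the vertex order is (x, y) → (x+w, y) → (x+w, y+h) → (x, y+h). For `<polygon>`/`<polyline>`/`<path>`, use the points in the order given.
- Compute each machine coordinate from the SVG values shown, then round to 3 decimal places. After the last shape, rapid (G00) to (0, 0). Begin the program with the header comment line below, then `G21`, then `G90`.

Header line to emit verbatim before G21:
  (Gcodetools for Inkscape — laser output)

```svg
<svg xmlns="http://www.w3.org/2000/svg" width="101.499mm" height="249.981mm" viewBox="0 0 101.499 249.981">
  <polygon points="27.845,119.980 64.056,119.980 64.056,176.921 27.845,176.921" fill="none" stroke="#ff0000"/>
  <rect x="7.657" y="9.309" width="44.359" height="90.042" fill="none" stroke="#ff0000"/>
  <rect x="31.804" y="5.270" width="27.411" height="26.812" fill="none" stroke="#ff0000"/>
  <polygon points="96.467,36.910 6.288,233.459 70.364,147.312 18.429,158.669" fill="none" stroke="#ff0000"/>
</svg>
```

(Gcodetools for Inkscape — laser output)
G21
G90
G00 X27.845 Y130.001
M3 S847
G1 X64.056 Y130.001 F1177
G1 X64.056 Y73.060
G1 X27.845 Y73.060
G1 X27.845 Y130.001
M5
G00 X7.657 Y240.672
M3 S847
G1 X52.016 Y240.672 F1177
G1 X52.016 Y150.630
G1 X7.657 Y150.630
G1 X7.657 Y240.672
M5
G00 X31.804 Y244.711
M3 S847
G1 X59.215 Y244.711 F1177
G1 X59.215 Y217.899
G1 X31.804 Y217.899
G1 X31.804 Y244.711
M5
G00 X96.467 Y213.071
M3 S847
G1 X6.288 Y16.522 F1177
G1 X70.364 Y102.669
G1 X18.429 Y91.312
G1 X96.467 Y213.071
M5
G00 X0.000 Y0.000

Since the viewBox matches the mm dimensions, user units are millimetres directly. The only transform is the Y-flip y_m = 249.981 − y_svg.

Shape 1 is a rectangle drawn with `<polygon>`. Its stroke #ff0000 means cut at S847, F1177. After flipping Y the toolpath is (27.845,130.001) → (64.056,130.001) → (64.056,73.060) → (27.845,73.060) → (27.845,130.001), returning to the start.

Shape 2 is a rectangle drawn with `<rect>`. Its stroke #ff0000 means cut at S847, F1177. After flipping Y the toolpath is (7.657,240.672) → (52.016,240.672) → (52.016,150.630) → (7.657,150.630) → (7.657,240.672), returning to the start.

Shape 3 is a rectangle drawn with `<rect>`. Its stroke #ff0000 means cut at S847, F1177. After flipping Y the toolpath is (31.804,244.711) → (59.215,244.711) → (59.215,217.899) → (31.804,217.899) → (31.804,244.711), returning to the start.

Shape 4 is a closed polygon drawn with `<polygon>`. Its stroke #ff0000 means cut at S847, F1177. After flipping Y the toolpath is (96.467,213.071) → (6.288,16.522) → (70.364,102.669) → (18.429,91.312) → (96.467,213.071), returning to the start.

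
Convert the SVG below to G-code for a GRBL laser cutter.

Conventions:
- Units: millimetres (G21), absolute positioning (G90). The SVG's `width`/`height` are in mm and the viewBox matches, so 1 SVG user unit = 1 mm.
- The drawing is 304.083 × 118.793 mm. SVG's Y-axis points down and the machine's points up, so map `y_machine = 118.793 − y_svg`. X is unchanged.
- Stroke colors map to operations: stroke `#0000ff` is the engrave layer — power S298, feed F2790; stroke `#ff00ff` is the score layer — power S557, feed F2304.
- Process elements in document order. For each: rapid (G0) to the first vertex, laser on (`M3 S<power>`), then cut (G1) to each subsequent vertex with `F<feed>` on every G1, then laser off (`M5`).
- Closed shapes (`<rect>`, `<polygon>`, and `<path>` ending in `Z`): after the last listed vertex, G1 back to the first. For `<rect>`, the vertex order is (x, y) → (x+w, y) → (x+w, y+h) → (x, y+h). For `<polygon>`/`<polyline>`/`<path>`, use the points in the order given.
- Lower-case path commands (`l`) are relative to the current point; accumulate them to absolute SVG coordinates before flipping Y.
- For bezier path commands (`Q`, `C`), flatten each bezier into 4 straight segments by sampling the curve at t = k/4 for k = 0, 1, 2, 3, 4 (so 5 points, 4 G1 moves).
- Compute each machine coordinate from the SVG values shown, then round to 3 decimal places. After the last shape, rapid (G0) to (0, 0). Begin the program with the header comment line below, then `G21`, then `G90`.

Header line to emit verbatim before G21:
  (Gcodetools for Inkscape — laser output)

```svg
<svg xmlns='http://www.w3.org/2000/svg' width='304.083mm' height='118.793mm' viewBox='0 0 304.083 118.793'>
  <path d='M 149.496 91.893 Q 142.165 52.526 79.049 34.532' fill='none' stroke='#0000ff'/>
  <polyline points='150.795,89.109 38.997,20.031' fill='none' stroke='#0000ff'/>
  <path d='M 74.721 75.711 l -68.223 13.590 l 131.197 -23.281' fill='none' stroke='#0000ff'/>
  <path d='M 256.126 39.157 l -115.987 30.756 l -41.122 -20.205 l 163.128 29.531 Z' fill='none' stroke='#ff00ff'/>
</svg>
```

(Gcodetools for Inkscape — laser output)
G21
G90
G0 X149.496 Y26.900
M3 S298
G1 X142.344 Y45.248 F2790
G1 X128.219 Y60.924 F2790
G1 X107.120 Y73.928 F2790
G1 X79.049 Y84.261 F2790
M5
G0 X150.795 Y29.684
M3 S298
G1 X38.997 Y98.762 F2790
M5
G0 X74.721 Y43.082
M3 S298
G1 X6.498 Y29.492 F2790
G1 X137.695 Y52.773 F2790
M5
G0 X256.126 Y79.636
M3 S557
G1 X140.139 Y48.880 F2304
G1 X99.017 Y69.085 F2304
G1 X262.145 Y39.554 F2304
G1 X256.126 Y79.636 F2304
M5
G0 X0.000 Y0.000

viewBox `0 0 304.083 118.793` with mm width/height → 1 unit = 1 mm. Flip: y_m = 118.793 − y_svg.

**Shape 1** — `<path>` quadratic bezier, stroke `#0000ff` → engrave (S298, F2790). Control points (SVG): P0=(149.496,91.893), P1=(142.165,52.526), P2=(79.049,34.532); sampled at t=k/4. Machine vertices: (149.496,26.900) → (142.344,45.248) → (128.219,60.924) → (107.120,73.928) → (79.049,84.261). Open path.

**Shape 2** — `<polyline>` line segment, stroke `#0000ff` → engrave (S298, F2790). Machine vertices: (150.795,29.684) → (38.997,98.762). Open path.

**Shape 3** — `<path>` open polyline, stroke `#0000ff` → engrave (S298, F2790). Machine vertices: (74.721,43.082) → (6.498,29.492) → (137.695,52.773). Open path.

**Shape 4** — `<path>` closed polygon, stroke `#ff00ff` → score (S557, F2304). Machine vertices: (256.126,79.636) → (140.139,48.880) → (99.017,69.085) → (262.145,39.554) → (256.126,79.636). Closed: final G1 returns to the first vertex.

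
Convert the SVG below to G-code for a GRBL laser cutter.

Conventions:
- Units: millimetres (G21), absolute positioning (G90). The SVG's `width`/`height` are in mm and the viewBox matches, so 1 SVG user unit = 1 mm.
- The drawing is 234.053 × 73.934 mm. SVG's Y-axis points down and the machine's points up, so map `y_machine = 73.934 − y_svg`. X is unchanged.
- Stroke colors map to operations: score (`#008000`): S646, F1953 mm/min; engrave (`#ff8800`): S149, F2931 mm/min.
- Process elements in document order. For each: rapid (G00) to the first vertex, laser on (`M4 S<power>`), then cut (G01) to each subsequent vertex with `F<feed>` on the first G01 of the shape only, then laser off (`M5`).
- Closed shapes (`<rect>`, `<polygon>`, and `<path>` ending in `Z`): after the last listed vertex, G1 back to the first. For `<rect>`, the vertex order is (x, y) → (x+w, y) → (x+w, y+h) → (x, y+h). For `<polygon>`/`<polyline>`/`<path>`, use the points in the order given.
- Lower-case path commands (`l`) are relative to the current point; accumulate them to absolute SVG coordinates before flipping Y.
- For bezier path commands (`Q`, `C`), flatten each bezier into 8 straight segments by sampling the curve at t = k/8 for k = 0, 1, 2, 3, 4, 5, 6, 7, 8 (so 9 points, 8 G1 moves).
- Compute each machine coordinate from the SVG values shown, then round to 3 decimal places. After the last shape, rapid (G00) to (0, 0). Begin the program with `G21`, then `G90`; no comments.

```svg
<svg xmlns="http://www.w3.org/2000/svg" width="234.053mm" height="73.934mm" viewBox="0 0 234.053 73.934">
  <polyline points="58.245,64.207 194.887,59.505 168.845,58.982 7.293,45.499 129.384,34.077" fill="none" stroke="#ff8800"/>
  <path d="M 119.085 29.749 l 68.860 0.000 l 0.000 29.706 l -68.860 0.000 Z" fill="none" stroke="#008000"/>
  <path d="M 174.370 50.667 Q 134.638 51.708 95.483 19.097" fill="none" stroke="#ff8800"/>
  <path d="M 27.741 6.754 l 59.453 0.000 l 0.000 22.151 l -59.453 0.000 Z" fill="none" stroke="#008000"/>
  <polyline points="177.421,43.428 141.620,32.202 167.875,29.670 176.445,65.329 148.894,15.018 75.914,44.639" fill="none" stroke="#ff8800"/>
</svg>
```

viewBox `0 0 234.053 73.934` with mm width/height → 1 unit = 1 mm. Flip: y_m = 73.934 − y_svg.

**Shape 1** — `<polyline>` open polyline, stroke `#ff8800` → engrave (S149, F2931). Machine vertices: (58.245,9.727) → (194.887,14.429) → (168.845,14.952) → (7.293,28.435) → (129.384,39.857). Open path.

**Shape 2** — `<path>` rectangle, stroke `#008000` → score (S646, F1953). Machine vertices: (119.085,44.185) → (187.945,44.185) → (187.945,14.479) → (119.085,14.479) → (119.085,44.185). Closed: final G1 returns to the first vertex.

**Shape 3** — `<path>` quadratic bezier, stroke `#ff8800` → engrave (S149, F2931). Control points (SVG): P0=(174.370,50.667), P1=(134.638,51.708), P2=(95.483,19.097); sampled at t=k/8. Machine vertices: (174.370,23.267) → (164.446,23.533) → (154.540,24.850) → (144.652,27.219) → (134.782,30.639) → (124.930,35.111) → (115.097,40.635) → (105.281,47.210) → (95.483,54.837). Open path.

**Shape 4** — `<path>` rectangle, stroke `#008000` → score (S646, F1953). Machine vertices: (27.741,67.180) → (87.194,67.180) → (87.194,45.029) → (27.741,45.029) → (27.741,67.180). Closed: final G1 returns to the first vertex.

**Shape 5** — `<polyline>` open polyline, stroke `#ff8800` → engrave (S149, F2931). Machine vertices: (177.421,30.506) → (141.620,41.732) → (167.875,44.264) → (176.445,8.605) → (148.894,58.916) → (75.914,29.295). Open path.

G21
G90
G00 X58.245 Y9.727
M4 S149
G01 X194.887 Y14.429 F2931
G01 X168.845 Y14.952
G01 X7.293 Y28.435
G01 X129.384 Y39.857
M5
G00 X119.085 Y44.185
M4 S646
G01 X187.945 Y44.185 F1953
G01 X187.945 Y14.479
G01 X119.085 Y14.479
G01 X119.085 Y44.185
M5
G00 X174.370 Y23.267
M4 S149
G01 X164.446 Y23.533 F2931
G01 X154.540 Y24.850
G01 X144.652 Y27.219
G01 X134.782 Y30.639
G01 X124.930 Y35.111
G01 X115.097 Y40.635
G01 X105.281 Y47.210
G01 X95.483 Y54.837
M5
G00 X27.741 Y67.180
M4 S646
G01 X87.194 Y67.180 F1953
G01 X87.194 Y45.029
G01 X27.741 Y45.029
G01 X27.741 Y67.180
M5
G00 X177.421 Y30.506
M4 S149
G01 X141.620 Y41.732 F2931
G01 X167.875 Y44.264
G01 X176.445 Y8.605
G01 X148.894 Y58.916
G01 X75.914 Y29.295
M5
G00 X0.000 Y0.000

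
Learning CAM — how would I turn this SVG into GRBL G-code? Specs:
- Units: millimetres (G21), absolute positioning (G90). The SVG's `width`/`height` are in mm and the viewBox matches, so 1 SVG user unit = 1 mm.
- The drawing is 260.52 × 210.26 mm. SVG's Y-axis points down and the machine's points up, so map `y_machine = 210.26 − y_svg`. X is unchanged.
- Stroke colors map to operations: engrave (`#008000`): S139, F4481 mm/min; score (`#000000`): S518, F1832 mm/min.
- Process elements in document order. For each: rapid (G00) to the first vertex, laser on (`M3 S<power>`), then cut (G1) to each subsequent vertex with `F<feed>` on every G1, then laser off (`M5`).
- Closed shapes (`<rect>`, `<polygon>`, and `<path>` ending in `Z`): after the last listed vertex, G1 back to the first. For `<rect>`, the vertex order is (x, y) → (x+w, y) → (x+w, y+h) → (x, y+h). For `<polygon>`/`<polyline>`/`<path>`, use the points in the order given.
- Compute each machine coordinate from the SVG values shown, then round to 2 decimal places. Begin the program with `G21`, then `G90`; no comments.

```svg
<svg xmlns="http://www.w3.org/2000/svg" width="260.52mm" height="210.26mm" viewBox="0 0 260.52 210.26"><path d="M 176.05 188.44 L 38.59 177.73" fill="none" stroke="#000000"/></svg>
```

G21
G90
G00 X176.05 Y21.82
M3 S518
G1 X38.59 Y32.53 F1832
M5

viewBox `0 0 260.52 210.26` with mm width/height → 1 unit = 1 mm. Flip: y_m = 210.26 − y_svg.

**Shape 1** — `<path>` line segment, stroke `#000000` → score (S518, F1832). Machine vertices: (176.05,21.82) → (38.59,32.53). Open path.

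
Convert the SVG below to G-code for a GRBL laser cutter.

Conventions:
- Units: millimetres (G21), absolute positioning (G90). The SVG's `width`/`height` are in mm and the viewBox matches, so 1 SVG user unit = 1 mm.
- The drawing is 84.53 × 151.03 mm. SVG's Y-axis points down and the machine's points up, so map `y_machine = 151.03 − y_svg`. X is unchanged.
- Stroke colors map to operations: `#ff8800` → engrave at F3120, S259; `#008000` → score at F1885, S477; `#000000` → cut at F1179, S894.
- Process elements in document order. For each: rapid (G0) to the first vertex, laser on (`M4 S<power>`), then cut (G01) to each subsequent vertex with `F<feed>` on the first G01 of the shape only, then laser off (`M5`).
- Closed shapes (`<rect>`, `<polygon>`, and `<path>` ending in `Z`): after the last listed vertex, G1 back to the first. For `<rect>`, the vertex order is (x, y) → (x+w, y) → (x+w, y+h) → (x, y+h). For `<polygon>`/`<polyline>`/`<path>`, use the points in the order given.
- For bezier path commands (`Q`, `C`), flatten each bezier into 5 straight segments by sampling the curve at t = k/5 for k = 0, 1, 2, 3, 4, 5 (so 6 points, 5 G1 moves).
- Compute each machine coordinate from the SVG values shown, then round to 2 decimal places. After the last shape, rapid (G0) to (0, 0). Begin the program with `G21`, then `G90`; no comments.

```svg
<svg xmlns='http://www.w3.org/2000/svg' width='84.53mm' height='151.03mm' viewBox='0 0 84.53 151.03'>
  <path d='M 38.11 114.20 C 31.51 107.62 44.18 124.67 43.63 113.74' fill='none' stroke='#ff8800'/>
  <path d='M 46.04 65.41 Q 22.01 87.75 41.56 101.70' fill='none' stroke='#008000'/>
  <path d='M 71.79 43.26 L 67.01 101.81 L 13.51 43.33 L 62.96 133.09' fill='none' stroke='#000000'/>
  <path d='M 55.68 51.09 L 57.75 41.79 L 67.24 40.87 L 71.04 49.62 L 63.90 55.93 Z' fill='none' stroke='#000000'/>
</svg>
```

viewBox `0 0 84.53 151.03` with mm width/height → 1 unit = 1 mm. Flip: y_m = 151.03 − y_svg.

**Shape 1** — `<path>` cubic bezier, stroke `#ff8800` → engrave (S259, F3120). Control points (SVG): P0=(38.11,114.20), P1=(31.51,107.62), P2=(44.18,124.67), P3=(43.63,113.74); sampled at t=k/5. Machine vertices: (38.11,36.83) → (36.20,38.36) → (37.36,36.69) → (40.02,34.30) → (42.63,33.68) → (43.63,37.29). Open path.

**Shape 2** — `<path>` quadratic bezier, stroke `#008000` → score (S477, F1885). Control points (SVG): P0=(46.04,65.41), P1=(22.01,87.75), P2=(41.56,101.70); sampled at t=k/5. Machine vertices: (46.04,85.62) → (38.17,77.02) → (33.79,69.09) → (32.89,61.83) → (35.48,55.25) → (41.56,49.33). Open path.

**Shape 3** — `<path>` open polyline, stroke `#000000` → cut (S894, F1179). Machine vertices: (71.79,107.77) → (67.01,49.22) → (13.51,107.70) → (62.96,17.94). Open path.

**Shape 4** — `<path>` regular polygon, stroke `#000000` → cut (S894, F1179). Machine vertices: (55.68,99.94) → (57.75,109.24) → (67.24,110.16) → (71.04,101.41) → (63.90,95.10) → (55.68,99.94). Closed: final G1 returns to the first vertex.

G21
G90
G0 X38.11 Y36.83
M4 S259
G01 X36.20 Y38.36 F3120
G01 X37.36 Y36.69
G01 X40.02 Y34.30
G01 X42.63 Y33.68
G01 X43.63 Y37.29
M5
G0 X46.04 Y85.62
M4 S477
G01 X38.17 Y77.02 F1885
G01 X33.79 Y69.09
G01 X32.89 Y61.83
G01 X35.48 Y55.25
G01 X41.56 Y49.33
M5
G0 X71.79 Y107.77
M4 S894
G01 X67.01 Y49.22 F1179
G01 X13.51 Y107.70
G01 X62.96 Y17.94
M5
G0 X55.68 Y99.94
M4 S894
G01 X57.75 Y109.24 F1179
G01 X67.24 Y110.16
G01 X71.04 Y101.41
G01 X63.90 Y95.10
G01 X55.68 Y99.94
M5
G0 X0.00 Y0.00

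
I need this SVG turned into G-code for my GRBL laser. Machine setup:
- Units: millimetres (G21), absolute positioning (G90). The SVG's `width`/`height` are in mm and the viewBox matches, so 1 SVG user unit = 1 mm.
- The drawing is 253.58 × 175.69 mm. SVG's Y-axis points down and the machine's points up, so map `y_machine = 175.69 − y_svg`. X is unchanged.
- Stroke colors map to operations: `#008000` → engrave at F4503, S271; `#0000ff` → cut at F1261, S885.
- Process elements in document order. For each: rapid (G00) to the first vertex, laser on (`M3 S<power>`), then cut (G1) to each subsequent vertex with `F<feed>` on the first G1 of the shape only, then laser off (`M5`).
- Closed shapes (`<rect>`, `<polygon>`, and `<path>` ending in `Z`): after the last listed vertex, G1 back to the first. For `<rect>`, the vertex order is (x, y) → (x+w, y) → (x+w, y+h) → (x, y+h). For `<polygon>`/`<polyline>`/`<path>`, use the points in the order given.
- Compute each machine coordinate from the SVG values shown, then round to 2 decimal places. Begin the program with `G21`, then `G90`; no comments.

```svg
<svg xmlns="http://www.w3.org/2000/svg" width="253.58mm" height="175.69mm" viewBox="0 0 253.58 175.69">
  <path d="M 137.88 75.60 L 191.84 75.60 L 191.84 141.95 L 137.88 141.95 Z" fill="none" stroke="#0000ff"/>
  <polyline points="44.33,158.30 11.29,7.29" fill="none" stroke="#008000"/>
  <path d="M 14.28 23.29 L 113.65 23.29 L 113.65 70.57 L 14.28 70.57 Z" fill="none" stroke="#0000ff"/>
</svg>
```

G21
G90
G00 X137.88 Y100.09
M3 S885
G1 X191.84 Y100.09 F1261
G1 X191.84 Y33.74
G1 X137.88 Y33.74
G1 X137.88 Y100.09
M5
G00 X44.33 Y17.39
M3 S271
G1 X11.29 Y168.40 F4503
M5
G00 X14.28 Y152.40
M3 S885
G1 X113.65 Y152.40 F1261
G1 X113.65 Y105.12
G1 X14.28 Y105.12
G1 X14.28 Y152.40
M5

viewBox `0 0 253.58 175.69` with mm width/height → 1 unit = 1 mm. Flip: y_m = 175.69 − y_svg.

**Shape 1** — `<path>` rectangle, stroke `#0000ff` → cut (S885, F1261). Machine vertices: (137.88,100.09) → (191.84,100.09) → (191.84,33.74) → (137.88,33.74) → (137.88,100.09). Closed: final G1 returns to the first vertex.

**Shape 2** — `<polyline>` line segment, stroke `#008000` → engrave (S271, F4503). Machine vertices: (44.33,17.39) → (11.29,168.40). Open path.

**Shape 3** — `<path>` rectangle, stroke `#0000ff` → cut (S885, F1261). Machine vertices: (14.28,152.40) → (113.65,152.40) → (113.65,105.12) → (14.28,105.12) → (14.28,152.40). Closed: final G1 returns to the first vertex.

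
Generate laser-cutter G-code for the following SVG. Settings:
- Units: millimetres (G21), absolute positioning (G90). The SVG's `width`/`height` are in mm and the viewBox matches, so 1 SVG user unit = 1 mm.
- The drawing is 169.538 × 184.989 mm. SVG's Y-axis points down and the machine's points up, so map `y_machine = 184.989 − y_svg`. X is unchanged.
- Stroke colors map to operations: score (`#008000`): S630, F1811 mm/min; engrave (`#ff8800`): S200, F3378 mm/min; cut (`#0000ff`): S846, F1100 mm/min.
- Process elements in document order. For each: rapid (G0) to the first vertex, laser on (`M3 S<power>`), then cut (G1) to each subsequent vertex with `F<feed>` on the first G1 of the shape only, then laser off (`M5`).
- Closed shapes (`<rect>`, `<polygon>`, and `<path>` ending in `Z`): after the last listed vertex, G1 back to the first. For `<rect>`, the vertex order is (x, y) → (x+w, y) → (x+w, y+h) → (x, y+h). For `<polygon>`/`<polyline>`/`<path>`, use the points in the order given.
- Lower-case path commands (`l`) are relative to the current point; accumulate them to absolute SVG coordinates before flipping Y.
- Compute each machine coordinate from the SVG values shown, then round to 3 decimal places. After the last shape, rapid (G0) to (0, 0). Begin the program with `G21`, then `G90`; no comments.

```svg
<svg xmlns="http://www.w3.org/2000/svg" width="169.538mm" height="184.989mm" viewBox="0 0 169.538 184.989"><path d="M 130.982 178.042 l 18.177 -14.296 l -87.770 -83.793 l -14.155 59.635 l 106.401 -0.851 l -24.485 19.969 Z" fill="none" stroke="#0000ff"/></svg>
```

G21
G90
G0 X130.982 Y6.947
M3 S846
G1 X149.159 Y21.243 F1100
G1 X61.389 Y105.036
G1 X47.234 Y45.401
G1 X153.635 Y46.252
G1 X129.150 Y26.283
G1 X130.982 Y6.947
M5
G0 X0.000 Y0.000

viewBox `0 0 169.538 184.989` with mm width/height → 1 unit = 1 mm. Flip: y_m = 184.989 − y_svg.

**Shape 1** — `<path>` closed polygon, stroke `#0000ff` → cut (S846, F1100). Machine vertices: (130.982,6.947) → (149.159,21.243) → (61.389,105.036) → (47.234,45.401) → (153.635,46.252) → (129.150,26.283) → (130.982,6.947). Closed: final G1 returns to the first vertex.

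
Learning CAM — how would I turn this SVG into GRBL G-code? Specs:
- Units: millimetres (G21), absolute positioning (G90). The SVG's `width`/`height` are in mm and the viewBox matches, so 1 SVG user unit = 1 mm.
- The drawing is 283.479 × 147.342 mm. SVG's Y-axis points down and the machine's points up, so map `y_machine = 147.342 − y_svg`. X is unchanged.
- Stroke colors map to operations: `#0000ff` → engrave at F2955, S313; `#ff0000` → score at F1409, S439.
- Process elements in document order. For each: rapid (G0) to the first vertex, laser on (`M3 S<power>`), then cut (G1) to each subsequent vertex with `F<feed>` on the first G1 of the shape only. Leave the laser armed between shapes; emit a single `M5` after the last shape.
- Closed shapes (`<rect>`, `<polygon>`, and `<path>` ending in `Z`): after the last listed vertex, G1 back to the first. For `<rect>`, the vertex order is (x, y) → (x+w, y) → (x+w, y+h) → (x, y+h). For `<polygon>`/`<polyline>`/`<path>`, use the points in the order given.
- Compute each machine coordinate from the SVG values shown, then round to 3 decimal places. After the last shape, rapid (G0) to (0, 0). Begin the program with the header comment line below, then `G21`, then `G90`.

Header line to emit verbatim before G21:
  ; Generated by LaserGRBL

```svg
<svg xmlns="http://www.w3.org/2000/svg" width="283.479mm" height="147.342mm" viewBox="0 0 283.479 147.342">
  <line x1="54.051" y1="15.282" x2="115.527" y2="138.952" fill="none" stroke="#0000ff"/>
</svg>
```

; Generated by LaserGRBL
G21
G90
G0 X54.051 Y132.060
M3 S313
G1 X115.527 Y8.390 F2955
M5
G0 X0.000 Y0.000

1 u = 1 mm; y_m = 147.342 − y.

[1] `<line>` line segment, #0000ff→engrave S313 F2955: (54.051,132.060) → (115.527,8.390)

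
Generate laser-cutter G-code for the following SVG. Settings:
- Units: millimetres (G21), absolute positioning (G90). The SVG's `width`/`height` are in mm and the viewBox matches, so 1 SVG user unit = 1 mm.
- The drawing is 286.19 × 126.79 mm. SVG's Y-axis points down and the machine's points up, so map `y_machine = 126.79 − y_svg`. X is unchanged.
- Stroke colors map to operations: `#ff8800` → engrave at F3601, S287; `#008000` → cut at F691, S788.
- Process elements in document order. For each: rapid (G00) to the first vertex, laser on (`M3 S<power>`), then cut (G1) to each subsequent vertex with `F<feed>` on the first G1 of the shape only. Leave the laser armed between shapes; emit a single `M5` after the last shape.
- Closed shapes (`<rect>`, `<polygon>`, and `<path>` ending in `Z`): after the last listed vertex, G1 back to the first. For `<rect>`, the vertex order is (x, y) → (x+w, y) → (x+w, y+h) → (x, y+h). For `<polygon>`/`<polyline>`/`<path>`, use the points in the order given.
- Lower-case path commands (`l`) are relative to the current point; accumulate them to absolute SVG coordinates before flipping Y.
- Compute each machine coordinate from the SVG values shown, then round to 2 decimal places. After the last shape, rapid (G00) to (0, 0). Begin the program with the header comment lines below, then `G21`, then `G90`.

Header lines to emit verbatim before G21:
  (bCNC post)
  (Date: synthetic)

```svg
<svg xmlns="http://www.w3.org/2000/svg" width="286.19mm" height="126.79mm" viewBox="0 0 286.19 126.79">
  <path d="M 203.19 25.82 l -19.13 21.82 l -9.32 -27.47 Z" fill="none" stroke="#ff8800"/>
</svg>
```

viewBox `0 0 286.19 126.79` with mm width/height → 1 unit = 1 mm. Flip: y_m = 126.79 − y_svg.

**Shape 1** — `<path>` regular polygon, stroke `#ff8800` → engrave (S287, F3601). Machine vertices: (203.19,100.97) → (184.06,79.15) → (174.74,106.62) → (203.19,100.97). Closed: final G1 returns to the first vertex.

(bCNC post)
(Date: synthetic)
G21
G90
G00 X203.19 Y100.97
M3 S287
G1 X184.06 Y79.15 F3601
G1 X174.74 Y106.62
G1 X203.19 Y100.97
M5
G00 X0.00 Y0.00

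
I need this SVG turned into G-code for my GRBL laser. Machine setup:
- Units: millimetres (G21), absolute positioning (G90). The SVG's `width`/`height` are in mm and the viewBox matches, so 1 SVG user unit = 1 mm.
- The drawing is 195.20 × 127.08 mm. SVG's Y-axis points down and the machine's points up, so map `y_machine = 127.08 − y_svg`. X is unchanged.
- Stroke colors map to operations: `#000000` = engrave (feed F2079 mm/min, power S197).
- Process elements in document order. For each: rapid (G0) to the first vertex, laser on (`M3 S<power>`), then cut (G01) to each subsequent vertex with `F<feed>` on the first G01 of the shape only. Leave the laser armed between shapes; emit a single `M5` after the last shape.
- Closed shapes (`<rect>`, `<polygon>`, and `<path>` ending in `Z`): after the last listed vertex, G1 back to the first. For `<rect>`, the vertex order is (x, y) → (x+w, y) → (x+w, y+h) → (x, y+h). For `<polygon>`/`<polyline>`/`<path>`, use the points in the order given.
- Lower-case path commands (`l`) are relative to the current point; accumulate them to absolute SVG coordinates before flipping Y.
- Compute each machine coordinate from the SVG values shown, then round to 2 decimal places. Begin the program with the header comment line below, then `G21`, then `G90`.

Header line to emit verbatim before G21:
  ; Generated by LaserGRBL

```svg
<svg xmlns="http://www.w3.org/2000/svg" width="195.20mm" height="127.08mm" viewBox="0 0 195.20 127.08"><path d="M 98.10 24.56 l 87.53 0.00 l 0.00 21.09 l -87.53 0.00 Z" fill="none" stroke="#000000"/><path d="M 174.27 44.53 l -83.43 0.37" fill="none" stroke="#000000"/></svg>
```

; Generated by LaserGRBL
G21
G90
G0 X98.10 Y102.52
M3 S197
G01 X185.63 Y102.52 F2079
G01 X185.63 Y81.43
G01 X98.10 Y81.43
G01 X98.10 Y102.52
G0 X174.27 Y82.55
M3 S197
G01 X90.84 Y82.18 F2079
M5

viewBox `0 0 195.20 127.08` with mm width/height → 1 unit = 1 mm. Flip: y_m = 127.08 − y_svg.

**Shape 1** — `<path>` rectangle, stroke `#000000` → engrave (S197, F2079). Machine vertices: (98.10,102.52) → (185.63,102.52) → (185.63,81.43) → (98.10,81.43) → (98.10,102.52). Closed: final G1 returns to the first vertex.

**Shape 2** — `<path>` line segment, stroke `#000000` → engrave (S197, F2079). Machine vertices: (174.27,82.55) → (90.84,82.18). Open path.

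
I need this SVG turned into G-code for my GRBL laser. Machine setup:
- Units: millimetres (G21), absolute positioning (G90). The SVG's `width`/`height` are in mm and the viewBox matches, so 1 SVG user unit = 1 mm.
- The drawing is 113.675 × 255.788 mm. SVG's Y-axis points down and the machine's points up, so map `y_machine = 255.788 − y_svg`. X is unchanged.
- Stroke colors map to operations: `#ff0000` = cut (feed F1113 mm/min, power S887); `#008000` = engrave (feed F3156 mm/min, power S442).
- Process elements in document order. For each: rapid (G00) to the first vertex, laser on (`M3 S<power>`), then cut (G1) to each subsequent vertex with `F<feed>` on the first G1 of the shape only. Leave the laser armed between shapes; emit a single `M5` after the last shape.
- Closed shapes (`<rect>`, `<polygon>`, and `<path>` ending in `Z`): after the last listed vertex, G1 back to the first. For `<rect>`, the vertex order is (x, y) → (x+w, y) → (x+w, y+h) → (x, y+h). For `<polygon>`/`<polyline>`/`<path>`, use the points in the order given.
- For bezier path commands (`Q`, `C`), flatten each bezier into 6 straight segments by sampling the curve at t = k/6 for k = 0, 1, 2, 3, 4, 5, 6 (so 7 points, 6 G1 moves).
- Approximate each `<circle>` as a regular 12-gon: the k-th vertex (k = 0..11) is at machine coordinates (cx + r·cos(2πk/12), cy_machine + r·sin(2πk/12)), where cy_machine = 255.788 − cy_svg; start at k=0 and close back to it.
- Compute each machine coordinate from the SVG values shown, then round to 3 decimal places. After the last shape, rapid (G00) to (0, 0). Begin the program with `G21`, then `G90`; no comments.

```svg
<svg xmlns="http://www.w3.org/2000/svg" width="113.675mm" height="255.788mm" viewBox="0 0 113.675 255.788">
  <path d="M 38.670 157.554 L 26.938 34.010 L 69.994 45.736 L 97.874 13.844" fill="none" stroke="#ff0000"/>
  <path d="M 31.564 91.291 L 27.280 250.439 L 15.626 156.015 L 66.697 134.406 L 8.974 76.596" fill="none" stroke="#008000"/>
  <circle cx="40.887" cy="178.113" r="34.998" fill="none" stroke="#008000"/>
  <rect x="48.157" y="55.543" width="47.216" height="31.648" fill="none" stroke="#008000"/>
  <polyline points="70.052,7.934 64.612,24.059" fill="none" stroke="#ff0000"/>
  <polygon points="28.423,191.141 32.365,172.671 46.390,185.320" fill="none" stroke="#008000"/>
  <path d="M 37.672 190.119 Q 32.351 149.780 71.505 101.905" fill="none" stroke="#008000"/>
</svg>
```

1 u = 1 mm; y_m = 255.788 − y.

[1] `<path>` open polyline, #ff0000→cut S887 F1113: (38.670,98.234) → (26.938,221.778) → (69.994,210.052) → (97.874,241.944)

[2] `<path>` open polyline, #008000→engrave S442 F3156: (31.564,164.497) → (27.280,5.349) → (15.626,99.773) → (66.697,121.382) → (8.974,179.192)

[3] `<circle>` circle, #008000→engrave S442 F3156: (75.885,77.675) → (71.196,95.174) → (58.386,107.984) → (40.887,112.673) → (23.388,107.984) → (10.578,95.174) → (5.889,77.675) → (10.578,60.176) → (23.388,47.366) → (40.887,42.677) → (58.386,47.366) → (71.196,60.176) → (75.885,77.675) (closed)

[4] `<rect>` rectangle, #008000→engrave S442 F3156: (48.157,200.245) → (95.373,200.245) → (95.373,168.597) → (48.157,168.597) → (48.157,200.245) (closed)

[5] `<polyline>` line segment, #ff0000→cut S887 F1113: (70.052,247.854) → (64.612,231.729)

[6] `<polygon>` regular polygon, #008000→engrave S442 F3156: (28.423,64.647) → (32.365,83.117) → (46.390,70.468) → (28.423,64.647) (closed)

[7] `<path>` quadratic bezier, #008000→engrave S442 F3156: (37.672,65.669) → (37.134,79.325) → (39.066,93.399) → (43.470,107.892) → (50.344,122.804) → (59.689,138.134) → (71.505,153.883)

G21
G90
G00 X38.670 Y98.234
M3 S887
G1 X26.938 Y221.778 F1113
G1 X69.994 Y210.052
G1 X97.874 Y241.944
G00 X31.564 Y164.497
M3 S442
G1 X27.280 Y5.349 F3156
G1 X15.626 Y99.773
G1 X66.697 Y121.382
G1 X8.974 Y179.192
G00 X75.885 Y77.675
M3 S442
G1 X71.196 Y95.174 F3156
G1 X58.386 Y107.984
G1 X40.887 Y112.673
G1 X23.388 Y107.984
G1 X10.578 Y95.174
G1 X5.889 Y77.675
G1 X10.578 Y60.176
G1 X23.388 Y47.366
G1 X40.887 Y42.677
G1 X58.386 Y47.366
G1 X71.196 Y60.176
G1 X75.885 Y77.675
G00 X48.157 Y200.245
M3 S442
G1 X95.373 Y200.245 F3156
G1 X95.373 Y168.597
G1 X48.157 Y168.597
G1 X48.157 Y200.245
G00 X70.052 Y247.854
M3 S887
G1 X64.612 Y231.729 F1113
G00 X28.423 Y64.647
M3 S442
G1 X32.365 Y83.117 F3156
G1 X46.390 Y70.468
G1 X28.423 Y64.647
G00 X37.672 Y65.669
M3 S442
G1 X37.134 Y79.325 F3156
G1 X39.066 Y93.399
G1 X43.470 Y107.892
G1 X50.344 Y122.804
G1 X59.689 Y138.134
G1 X71.505 Y153.883
M5
G00 X0.000 Y0.000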